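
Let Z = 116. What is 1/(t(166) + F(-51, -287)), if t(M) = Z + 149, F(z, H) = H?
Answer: -1/22 ≈ -0.045455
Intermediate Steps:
t(M) = 265 (t(M) = 116 + 149 = 265)
1/(t(166) + F(-51, -287)) = 1/(265 - 287) = 1/(-22) = -1/22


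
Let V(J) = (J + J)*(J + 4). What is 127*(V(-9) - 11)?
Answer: 10033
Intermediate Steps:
V(J) = 2*J*(4 + J) (V(J) = (2*J)*(4 + J) = 2*J*(4 + J))
127*(V(-9) - 11) = 127*(2*(-9)*(4 - 9) - 11) = 127*(2*(-9)*(-5) - 11) = 127*(90 - 11) = 127*79 = 10033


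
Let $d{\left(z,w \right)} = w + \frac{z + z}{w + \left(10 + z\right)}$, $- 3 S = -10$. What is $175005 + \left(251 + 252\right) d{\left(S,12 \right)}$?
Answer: $\frac{3442294}{19} \approx 1.8117 \cdot 10^{5}$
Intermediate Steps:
$S = \frac{10}{3}$ ($S = \left(- \frac{1}{3}\right) \left(-10\right) = \frac{10}{3} \approx 3.3333$)
$d{\left(z,w \right)} = w + \frac{2 z}{10 + w + z}$
$175005 + \left(251 + 252\right) d{\left(S,12 \right)} = 175005 + \left(251 + 252\right) \frac{12^{2} + 2 \cdot \frac{10}{3} + 10 \cdot 12 + 12 \cdot \frac{10}{3}}{10 + 12 + \frac{10}{3}} = 175005 + 503 \frac{144 + \frac{20}{3} + 120 + 40}{\frac{76}{3}} = 175005 + 503 \cdot \frac{3}{76} \cdot \frac{932}{3} = 175005 + 503 \cdot \frac{233}{19} = 175005 + \frac{117199}{19} = \frac{3442294}{19}$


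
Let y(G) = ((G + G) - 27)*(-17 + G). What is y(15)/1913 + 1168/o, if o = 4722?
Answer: 1103026/4516593 ≈ 0.24422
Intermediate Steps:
y(G) = (-27 + 2*G)*(-17 + G) (y(G) = (2*G - 27)*(-17 + G) = (-27 + 2*G)*(-17 + G))
y(15)/1913 + 1168/o = (459 - 61*15 + 2*15²)/1913 + 1168/4722 = (459 - 915 + 2*225)*(1/1913) + 1168*(1/4722) = (459 - 915 + 450)*(1/1913) + 584/2361 = -6*1/1913 + 584/2361 = -6/1913 + 584/2361 = 1103026/4516593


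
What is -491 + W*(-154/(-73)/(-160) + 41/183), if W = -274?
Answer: -293243573/534360 ≈ -548.78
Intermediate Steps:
-491 + W*(-154/(-73)/(-160) + 41/183) = -491 - 274*(-154/(-73)/(-160) + 41/183) = -491 - 274*(-154*(-1/73)*(-1/160) + 41*(1/183)) = -491 - 274*((154/73)*(-1/160) + 41/183) = -491 - 274*(-77/5840 + 41/183) = -491 - 274*225349/1068720 = -491 - 30872813/534360 = -293243573/534360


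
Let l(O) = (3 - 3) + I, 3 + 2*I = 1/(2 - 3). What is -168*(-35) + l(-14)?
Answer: 5878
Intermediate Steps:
I = -2 (I = -3/2 + 1/(2*(2 - 3)) = -3/2 + (½)/(-1) = -3/2 + (½)*(-1) = -3/2 - ½ = -2)
l(O) = -2 (l(O) = (3 - 3) - 2 = 0 - 2 = -2)
-168*(-35) + l(-14) = -168*(-35) - 2 = 5880 - 2 = 5878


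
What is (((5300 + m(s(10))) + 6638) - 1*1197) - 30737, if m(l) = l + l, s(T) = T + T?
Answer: -19956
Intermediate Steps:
s(T) = 2*T
m(l) = 2*l
(((5300 + m(s(10))) + 6638) - 1*1197) - 30737 = (((5300 + 2*(2*10)) + 6638) - 1*1197) - 30737 = (((5300 + 2*20) + 6638) - 1197) - 30737 = (((5300 + 40) + 6638) - 1197) - 30737 = ((5340 + 6638) - 1197) - 30737 = (11978 - 1197) - 30737 = 10781 - 30737 = -19956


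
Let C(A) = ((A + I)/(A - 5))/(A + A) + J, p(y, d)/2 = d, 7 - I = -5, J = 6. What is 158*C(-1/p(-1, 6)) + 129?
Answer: 201261/61 ≈ 3299.4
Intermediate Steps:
I = 12 (I = 7 - 1*(-5) = 7 + 5 = 12)
p(y, d) = 2*d
C(A) = 6 + (12 + A)/(2*A*(-5 + A)) (C(A) = ((A + 12)/(A - 5))/(A + A) + 6 = ((12 + A)/(-5 + A))/((2*A)) + 6 = (1/(2*A))*((12 + A)/(-5 + A)) + 6 = (12 + A)/(2*A*(-5 + A)) + 6 = 6 + (12 + A)/(2*A*(-5 + A)))
158*C(-1/p(-1, 6)) + 129 = 158*((12 - (-59)/(2*6) + 12*(-1/(2*6))²)/(2*((-1/(2*6)))*(-5 - 1/(2*6)))) + 129 = 158*((12 - (-59)/12 + 12*(-1/12)²)/(2*((-1/12))*(-5 - 1/12))) + 129 = 158*((12 - (-59)/12 + 12*(-1*1/12)²)/(2*((-1*1/12))*(-5 - 1*1/12))) + 129 = 158*((12 - 59*(-1/12) + 12*(-1/12)²)/(2*(-1/12)*(-5 - 1/12))) + 129 = 158*((½)*(-12)*(12 + 59/12 + 12*(1/144))/(-61/12)) + 129 = 158*((½)*(-12)*(-12/61)*(12 + 59/12 + 1/12)) + 129 = 158*((½)*(-12)*(-12/61)*17) + 129 = 158*(1224/61) + 129 = 193392/61 + 129 = 201261/61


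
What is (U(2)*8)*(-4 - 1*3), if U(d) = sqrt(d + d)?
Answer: -112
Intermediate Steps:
U(d) = sqrt(2)*sqrt(d) (U(d) = sqrt(2*d) = sqrt(2)*sqrt(d))
(U(2)*8)*(-4 - 1*3) = ((sqrt(2)*sqrt(2))*8)*(-4 - 1*3) = (2*8)*(-4 - 3) = 16*(-7) = -112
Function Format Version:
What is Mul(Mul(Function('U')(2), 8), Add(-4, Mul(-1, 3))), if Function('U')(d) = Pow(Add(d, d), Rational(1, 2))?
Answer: -112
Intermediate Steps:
Function('U')(d) = Mul(Pow(2, Rational(1, 2)), Pow(d, Rational(1, 2))) (Function('U')(d) = Pow(Mul(2, d), Rational(1, 2)) = Mul(Pow(2, Rational(1, 2)), Pow(d, Rational(1, 2))))
Mul(Mul(Function('U')(2), 8), Add(-4, Mul(-1, 3))) = Mul(Mul(Mul(Pow(2, Rational(1, 2)), Pow(2, Rational(1, 2))), 8), Add(-4, Mul(-1, 3))) = Mul(Mul(2, 8), Add(-4, -3)) = Mul(16, -7) = -112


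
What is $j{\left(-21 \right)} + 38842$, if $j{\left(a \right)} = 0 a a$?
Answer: $38842$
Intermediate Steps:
$j{\left(a \right)} = 0$ ($j{\left(a \right)} = 0 a = 0$)
$j{\left(-21 \right)} + 38842 = 0 + 38842 = 38842$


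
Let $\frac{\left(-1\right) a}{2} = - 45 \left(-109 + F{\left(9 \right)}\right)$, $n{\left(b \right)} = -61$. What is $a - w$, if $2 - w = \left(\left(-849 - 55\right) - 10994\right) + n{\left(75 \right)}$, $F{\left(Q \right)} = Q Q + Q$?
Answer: $-13671$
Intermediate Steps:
$F{\left(Q \right)} = Q + Q^{2}$ ($F{\left(Q \right)} = Q^{2} + Q = Q + Q^{2}$)
$a = -1710$ ($a = - 2 \left(- 45 \left(-109 + 9 \left(1 + 9\right)\right)\right) = - 2 \left(- 45 \left(-109 + 9 \cdot 10\right)\right) = - 2 \left(- 45 \left(-109 + 90\right)\right) = - 2 \left(\left(-45\right) \left(-19\right)\right) = \left(-2\right) 855 = -1710$)
$w = 11961$ ($w = 2 - \left(\left(\left(-849 - 55\right) - 10994\right) - 61\right) = 2 - \left(\left(-904 - 10994\right) - 61\right) = 2 - \left(-11898 - 61\right) = 2 - -11959 = 2 + 11959 = 11961$)
$a - w = -1710 - 11961 = -13671$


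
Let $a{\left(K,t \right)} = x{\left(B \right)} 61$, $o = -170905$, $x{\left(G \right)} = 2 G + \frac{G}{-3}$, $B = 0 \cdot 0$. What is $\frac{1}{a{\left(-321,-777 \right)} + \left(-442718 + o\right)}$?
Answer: $- \frac{1}{613623} \approx -1.6297 \cdot 10^{-6}$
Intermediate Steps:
$B = 0$
$x{\left(G \right)} = \frac{5 G}{3}$ ($x{\left(G \right)} = 2 G + G \left(- \frac{1}{3}\right) = 2 G - \frac{G}{3} = \frac{5 G}{3}$)
$a{\left(K,t \right)} = 0$ ($a{\left(K,t \right)} = \frac{5}{3} \cdot 0 \cdot 61 = 0 \cdot 61 = 0$)
$\frac{1}{a{\left(-321,-777 \right)} + \left(-442718 + o\right)} = \frac{1}{0 - 613623} = \frac{1}{-613623} = - \frac{1}{613623}$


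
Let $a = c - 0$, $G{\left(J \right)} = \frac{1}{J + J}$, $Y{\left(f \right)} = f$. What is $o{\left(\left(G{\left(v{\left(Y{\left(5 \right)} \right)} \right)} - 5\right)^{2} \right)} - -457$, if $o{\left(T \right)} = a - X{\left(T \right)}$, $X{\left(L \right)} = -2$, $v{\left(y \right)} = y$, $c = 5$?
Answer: $464$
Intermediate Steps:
$G{\left(J \right)} = \frac{1}{2 J}$
$a = 5$ ($a = 5 - 0 = 5 + 0 = 5$)
$o{\left(T \right)} = 7$ ($o{\left(T \right)} = 5 - -2 = 5 + 2 = 7$)
$o{\left(\left(G{\left(v{\left(Y{\left(5 \right)} \right)} \right)} - 5\right)^{2} \right)} - -457 = 7 - -457 = 7 + 457 = 464$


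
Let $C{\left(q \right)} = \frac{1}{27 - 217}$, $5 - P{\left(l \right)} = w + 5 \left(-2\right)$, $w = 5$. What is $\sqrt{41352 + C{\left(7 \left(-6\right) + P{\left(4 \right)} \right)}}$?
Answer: $\frac{\sqrt{1492807010}}{190} \approx 203.35$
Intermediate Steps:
$P{\left(l \right)} = 10$ ($P{\left(l \right)} = 5 - \left(5 + 5 \left(-2\right)\right) = 5 - \left(5 - 10\right) = 5 - -5 = 5 + 5 = 10$)
$C{\left(q \right)} = - \frac{1}{190}$ ($C{\left(q \right)} = \frac{1}{-190} = - \frac{1}{190}$)
$\sqrt{41352 + C{\left(7 \left(-6\right) + P{\left(4 \right)} \right)}} = \sqrt{41352 - \frac{1}{190}} = \sqrt{\frac{7856879}{190}} = \frac{\sqrt{1492807010}}{190}$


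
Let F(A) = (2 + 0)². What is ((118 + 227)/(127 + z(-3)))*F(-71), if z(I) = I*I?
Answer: 345/34 ≈ 10.147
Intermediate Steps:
F(A) = 4 (F(A) = 2² = 4)
z(I) = I²
((118 + 227)/(127 + z(-3)))*F(-71) = ((118 + 227)/(127 + (-3)²))*4 = (345/(127 + 9))*4 = (345/136)*4 = 345/34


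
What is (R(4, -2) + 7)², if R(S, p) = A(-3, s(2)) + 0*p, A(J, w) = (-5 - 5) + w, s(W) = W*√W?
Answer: 17 - 12*√2 ≈ 0.029437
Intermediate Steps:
s(W) = W^(3/2)
A(J, w) = -10 + w
R(S, p) = -10 + 2*√2 (R(S, p) = (-10 + 2^(3/2)) + 0*p = (-10 + 2*√2) + 0 = -10 + 2*√2)
(R(4, -2) + 7)² = ((-10 + 2*√2) + 7)² = (-3 + 2*√2)²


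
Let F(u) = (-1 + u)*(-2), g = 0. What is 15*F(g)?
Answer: 30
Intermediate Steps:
F(u) = 2 - 2*u
15*F(g) = 15*(2 - 2*0) = 15*(2 + 0) = 15*2 = 30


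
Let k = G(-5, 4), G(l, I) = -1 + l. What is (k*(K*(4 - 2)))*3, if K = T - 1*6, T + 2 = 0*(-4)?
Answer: 288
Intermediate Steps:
T = -2 (T = -2 + 0*(-4) = -2 + 0 = -2)
K = -8 (K = -2 - 1*6 = -2 - 6 = -8)
k = -6 (k = -1 - 5 = -6)
(k*(K*(4 - 2)))*3 = -(-48)*(4 - 2)*3 = -(-48)*2*3 = -6*(-16)*3 = 96*3 = 288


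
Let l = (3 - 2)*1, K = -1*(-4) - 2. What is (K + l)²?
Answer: 9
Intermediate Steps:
K = 2 (K = 4 - 2 = 2)
l = 1 (l = 1*1 = 1)
(K + l)² = (2 + 1)² = 3² = 9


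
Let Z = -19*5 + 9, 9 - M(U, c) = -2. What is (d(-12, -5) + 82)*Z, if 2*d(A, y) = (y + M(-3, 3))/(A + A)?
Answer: -28165/4 ≈ -7041.3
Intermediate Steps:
M(U, c) = 11 (M(U, c) = 9 - 1*(-2) = 9 + 2 = 11)
Z = -86 (Z = -95 + 9 = -86)
d(A, y) = (11 + y)/(4*A) (d(A, y) = ((y + 11)/(A + A))/2 = ((11 + y)/((2*A)))/2 = ((11 + y)*(1/(2*A)))/2 = ((11 + y)/(2*A))/2 = (11 + y)/(4*A))
(d(-12, -5) + 82)*Z = ((1/4)*(11 - 5)/(-12) + 82)*(-86) = ((1/4)*(-1/12)*6 + 82)*(-86) = (-1/8 + 82)*(-86) = (655/8)*(-86) = -28165/4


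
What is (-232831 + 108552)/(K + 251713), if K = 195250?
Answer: -124279/446963 ≈ -0.27805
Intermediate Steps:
(-232831 + 108552)/(K + 251713) = (-232831 + 108552)/(195250 + 251713) = -124279/446963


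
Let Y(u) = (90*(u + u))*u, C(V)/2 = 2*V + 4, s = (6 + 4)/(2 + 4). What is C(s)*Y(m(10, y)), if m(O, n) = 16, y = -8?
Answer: 675840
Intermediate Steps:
s = 5/3 (s = 10/6 = 10*(1/6) = 5/3 ≈ 1.6667)
C(V) = 8 + 4*V (C(V) = 2*(2*V + 4) = 2*(4 + 2*V) = 8 + 4*V)
Y(u) = 180*u**2 (Y(u) = (90*(2*u))*u = (180*u)*u = 180*u**2)
C(s)*Y(m(10, y)) = (8 + 4*(5/3))*(180*16**2) = (8 + 20/3)*(180*256) = (44/3)*46080 = 675840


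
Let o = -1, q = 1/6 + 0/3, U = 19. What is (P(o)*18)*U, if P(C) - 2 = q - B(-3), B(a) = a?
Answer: 1767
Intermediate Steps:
q = ⅙ (q = 1*(⅙) + 0*(⅓) = ⅙ + 0 = ⅙ ≈ 0.16667)
P(C) = 31/6 (P(C) = 2 + (⅙ - 1*(-3)) = 2 + (⅙ + 3) = 2 + 19/6 = 31/6)
(P(o)*18)*U = ((31/6)*18)*19 = 93*19 = 1767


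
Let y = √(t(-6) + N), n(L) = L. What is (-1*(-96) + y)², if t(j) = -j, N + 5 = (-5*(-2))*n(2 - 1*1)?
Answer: (96 + √11)² ≈ 9863.8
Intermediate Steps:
N = 5 (N = -5 + (-5*(-2))*(2 - 1*1) = -5 + 10*(2 - 1) = -5 + 10*1 = -5 + 10 = 5)
y = √11 (y = √(-1*(-6) + 5) = √(6 + 5) = √11 ≈ 3.3166)
(-1*(-96) + y)² = (-1*(-96) + √11)² = (96 + √11)²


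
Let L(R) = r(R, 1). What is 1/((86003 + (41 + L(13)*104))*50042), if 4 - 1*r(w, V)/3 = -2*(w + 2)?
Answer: 1/4836659384 ≈ 2.0675e-10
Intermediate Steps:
r(w, V) = 24 + 6*w (r(w, V) = 12 - (-6)*(w + 2) = 12 - (-6)*(2 + w) = 12 - 3*(-4 - 2*w) = 12 + (12 + 6*w) = 24 + 6*w)
L(R) = 24 + 6*R
1/((86003 + (41 + L(13)*104))*50042) = 1/((86003 + (41 + (24 + 6*13)*104))*50042) = (1/50042)/(86003 + (41 + (24 + 78)*104)) = (1/50042)/(86003 + (41 + 102*104)) = (1/50042)/(86003 + (41 + 10608)) = (1/50042)/(86003 + 10649) = (1/50042)/96652 = (1/96652)*(1/50042) = 1/4836659384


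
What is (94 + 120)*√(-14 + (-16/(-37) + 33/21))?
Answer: 214*I*√804713/259 ≈ 741.2*I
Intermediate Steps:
(94 + 120)*√(-14 + (-16/(-37) + 33/21)) = 214*√(-14 + (-16*(-1/37) + 33*(1/21))) = 214*√(-14 + (16/37 + 11/7)) = 214*√(-14 + 519/259) = 214*√(-3107/259) = 214*(I*√804713/259) = 214*I*√804713/259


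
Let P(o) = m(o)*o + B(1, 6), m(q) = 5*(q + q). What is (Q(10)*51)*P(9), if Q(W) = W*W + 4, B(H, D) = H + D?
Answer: 4333368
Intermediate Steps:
B(H, D) = D + H
m(q) = 10*q (m(q) = 5*(2*q) = 10*q)
P(o) = 7 + 10*o**2 (P(o) = (10*o)*o + (6 + 1) = 10*o**2 + 7 = 7 + 10*o**2)
Q(W) = 4 + W**2 (Q(W) = W**2 + 4 = 4 + W**2)
(Q(10)*51)*P(9) = ((4 + 10**2)*51)*(7 + 10*9**2) = ((4 + 100)*51)*(7 + 10*81) = (104*51)*(7 + 810) = 5304*817 = 4333368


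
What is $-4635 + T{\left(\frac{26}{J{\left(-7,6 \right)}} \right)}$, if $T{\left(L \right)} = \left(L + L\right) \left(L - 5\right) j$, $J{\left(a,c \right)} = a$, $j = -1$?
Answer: $- \frac{230287}{49} \approx -4699.7$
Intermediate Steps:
$T{\left(L \right)} = - 2 L \left(-5 + L\right)$ ($T{\left(L \right)} = \left(L + L\right) \left(L - 5\right) \left(-1\right) = 2 L \left(-5 + L\right) \left(-1\right) = - 2 L \left(-5 + L\right)$)
$-4635 + T{\left(\frac{26}{J{\left(-7,6 \right)}} \right)} = -4635 + 2 \frac{26}{-7} \left(5 - \frac{26}{-7}\right) = -4635 + 2 \cdot 26 \left(- \frac{1}{7}\right) \left(5 - 26 \left(- \frac{1}{7}\right)\right) = -4635 + 2 \left(- \frac{26}{7}\right) \left(5 - - \frac{26}{7}\right) = -4635 + 2 \left(- \frac{26}{7}\right) \left(5 + \frac{26}{7}\right) = -4635 + 2 \left(- \frac{26}{7}\right) \frac{61}{7} = -4635 - \frac{3172}{49} = - \frac{230287}{49}$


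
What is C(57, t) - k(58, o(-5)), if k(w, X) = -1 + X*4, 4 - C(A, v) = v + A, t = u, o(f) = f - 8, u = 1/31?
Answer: -1/31 ≈ -0.032258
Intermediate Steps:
u = 1/31 ≈ 0.032258
o(f) = -8 + f
t = 1/31 ≈ 0.032258
C(A, v) = 4 - A - v (C(A, v) = 4 - (v + A) = 4 - (A + v) = 4 + (-A - v) = 4 - A - v)
k(w, X) = -1 + 4*X
C(57, t) - k(58, o(-5)) = (4 - 1*57 - 1*1/31) - (-1 + 4*(-8 - 5)) = (4 - 57 - 1/31) - (-1 + 4*(-13)) = -1644/31 - (-1 - 52) = -1644/31 - 1*(-53) = -1644/31 + 53 = -1/31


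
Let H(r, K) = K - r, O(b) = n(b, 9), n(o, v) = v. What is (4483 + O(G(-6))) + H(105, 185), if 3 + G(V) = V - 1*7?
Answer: 4572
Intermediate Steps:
G(V) = -10 + V (G(V) = -3 + (V - 1*7) = -3 + (V - 7) = -3 + (-7 + V) = -10 + V)
O(b) = 9
(4483 + O(G(-6))) + H(105, 185) = (4483 + 9) + (185 - 1*105) = 4492 + (185 - 105) = 4492 + 80 = 4572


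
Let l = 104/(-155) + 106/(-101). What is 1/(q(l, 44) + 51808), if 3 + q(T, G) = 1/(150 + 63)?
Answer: 213/11034466 ≈ 1.9303e-5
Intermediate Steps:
l = -26934/15655 (l = 104*(-1/155) + 106*(-1/101) = -104/155 - 106/101 = -26934/15655 ≈ -1.7205)
q(T, G) = -638/213 (q(T, G) = -3 + 1/(150 + 63) = -3 + 1/213 = -638/213)
1/(q(l, 44) + 51808) = 1/(-638/213 + 51808) = 1/(11034466/213) = 213/11034466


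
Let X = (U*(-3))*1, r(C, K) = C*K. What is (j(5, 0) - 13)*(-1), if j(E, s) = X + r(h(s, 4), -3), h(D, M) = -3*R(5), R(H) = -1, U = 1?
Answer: 25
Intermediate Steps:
h(D, M) = 3 (h(D, M) = -3*(-1) = 3)
X = -3 (X = (1*(-3))*1 = -3*1 = -3)
j(E, s) = -12 (j(E, s) = -3 + 3*(-3) = -3 - 9 = -12)
(j(5, 0) - 13)*(-1) = (-12 - 13)*(-1) = -25*(-1) = 25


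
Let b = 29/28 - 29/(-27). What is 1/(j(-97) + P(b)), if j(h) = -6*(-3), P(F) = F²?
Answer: 571536/12831673 ≈ 0.044541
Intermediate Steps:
b = 1595/756 (b = 29*(1/28) - 29*(-1/27) = 29/28 + 29/27 = 1595/756 ≈ 2.1098)
j(h) = 18
1/(j(-97) + P(b)) = 1/(18 + (1595/756)²) = 1/(18 + 2544025/571536) = 1/(12831673/571536) = 571536/12831673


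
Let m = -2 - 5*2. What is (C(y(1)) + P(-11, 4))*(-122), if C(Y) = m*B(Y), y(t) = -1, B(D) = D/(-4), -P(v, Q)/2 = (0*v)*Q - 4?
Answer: -610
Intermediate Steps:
P(v, Q) = 8 (P(v, Q) = -2*((0*v)*Q - 4) = -2*(0*Q - 4) = -2*(0 - 4) = -2*(-4) = 8)
B(D) = -D/4 (B(D) = D*(-¼) = -D/4)
m = -12 (m = -2 - 10 = -12)
C(Y) = 3*Y (C(Y) = -(-3)*Y = 3*Y)
(C(y(1)) + P(-11, 4))*(-122) = (3*(-1) + 8)*(-122) = (-3 + 8)*(-122) = 5*(-122) = -610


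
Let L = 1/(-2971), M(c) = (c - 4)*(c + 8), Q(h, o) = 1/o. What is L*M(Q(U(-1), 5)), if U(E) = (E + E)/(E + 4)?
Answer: 779/74275 ≈ 0.010488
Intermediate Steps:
U(E) = 2*E/(4 + E) (U(E) = (2*E)/(4 + E) = 2*E/(4 + E))
M(c) = (-4 + c)*(8 + c)
L = -1/2971 ≈ -0.00033659
L*M(Q(U(-1), 5)) = -(-32 + (1/5)**2 + 4/5)/2971 = -(-32 + (1/5)**2 + 4*(1/5))/2971 = -(-32 + 1/25 + 4/5)/2971 = -1/2971*(-779/25) = 779/74275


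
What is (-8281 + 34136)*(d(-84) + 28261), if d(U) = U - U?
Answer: 730688155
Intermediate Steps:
d(U) = 0
(-8281 + 34136)*(d(-84) + 28261) = (-8281 + 34136)*(0 + 28261) = 25855*28261 = 730688155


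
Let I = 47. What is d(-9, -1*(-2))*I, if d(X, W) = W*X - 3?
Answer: -987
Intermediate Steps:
d(X, W) = -3 + W*X
d(-9, -1*(-2))*I = (-3 - 1*(-2)*(-9))*47 = (-3 + 2*(-9))*47 = (-3 - 18)*47 = -21*47 = -987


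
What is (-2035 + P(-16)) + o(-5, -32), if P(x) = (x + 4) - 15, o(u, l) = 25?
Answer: -2037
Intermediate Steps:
P(x) = -11 + x (P(x) = (4 + x) - 15 = -11 + x)
(-2035 + P(-16)) + o(-5, -32) = (-2035 + (-11 - 16)) + 25 = (-2035 - 27) + 25 = -2062 + 25 = -2037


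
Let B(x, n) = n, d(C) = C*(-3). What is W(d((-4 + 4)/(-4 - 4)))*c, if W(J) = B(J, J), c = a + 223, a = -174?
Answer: 0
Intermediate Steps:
d(C) = -3*C
c = 49 (c = -174 + 223 = 49)
W(J) = J
W(d((-4 + 4)/(-4 - 4)))*c = -3*(-4 + 4)/(-4 - 4)*49 = -0/(-8)*49 = -0*(-1)/8*49 = -3*0*49 = 0*49 = 0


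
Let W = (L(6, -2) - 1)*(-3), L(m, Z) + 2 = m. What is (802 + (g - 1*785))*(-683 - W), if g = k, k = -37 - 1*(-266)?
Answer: -165804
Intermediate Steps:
L(m, Z) = -2 + m
W = -9 (W = ((-2 + 6) - 1)*(-3) = (4 - 1)*(-3) = 3*(-3) = -9)
k = 229 (k = -37 + 266 = 229)
g = 229
(802 + (g - 1*785))*(-683 - W) = (802 + (229 - 1*785))*(-683 - 1*(-9)) = (802 + (229 - 785))*(-683 + 9) = (802 - 556)*(-674) = 246*(-674) = -165804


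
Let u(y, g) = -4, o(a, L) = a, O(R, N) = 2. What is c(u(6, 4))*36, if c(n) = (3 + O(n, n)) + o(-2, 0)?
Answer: 108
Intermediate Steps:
c(n) = 3 (c(n) = (3 + 2) - 2 = 5 - 2 = 3)
c(u(6, 4))*36 = 3*36 = 108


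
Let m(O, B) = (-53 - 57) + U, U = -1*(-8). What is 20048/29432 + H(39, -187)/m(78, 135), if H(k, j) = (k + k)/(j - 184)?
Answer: 15853169/23203453 ≈ 0.68322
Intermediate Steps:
U = 8
H(k, j) = 2*k/(-184 + j) (H(k, j) = (2*k)/(-184 + j) = 2*k/(-184 + j))
m(O, B) = -102 (m(O, B) = (-53 - 57) + 8 = -110 + 8 = -102)
20048/29432 + H(39, -187)/m(78, 135) = 20048/29432 + (2*39/(-184 - 187))/(-102) = 20048*(1/29432) + (2*39/(-371))*(-1/102) = 2506/3679 + (2*39*(-1/371))*(-1/102) = 2506/3679 - 78/371*(-1/102) = 2506/3679 + 13/6307 = 15853169/23203453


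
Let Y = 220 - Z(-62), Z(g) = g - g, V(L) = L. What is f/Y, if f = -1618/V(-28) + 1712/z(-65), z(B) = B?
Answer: 28617/200200 ≈ 0.14294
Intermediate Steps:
Z(g) = 0
f = 28617/910 (f = -1618/(-28) + 1712/(-65) = -1618*(-1/28) + 1712*(-1/65) = 809/14 - 1712/65 = 28617/910 ≈ 31.447)
Y = 220 (Y = 220 - 1*0 = 220 + 0 = 220)
f/Y = (28617/910)/220 = (28617/910)*(1/220) = 28617/200200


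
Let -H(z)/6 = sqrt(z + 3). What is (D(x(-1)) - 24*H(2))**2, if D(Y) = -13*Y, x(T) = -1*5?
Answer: 107905 + 18720*sqrt(5) ≈ 1.4976e+5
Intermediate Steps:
x(T) = -5
H(z) = -6*sqrt(3 + z) (H(z) = -6*sqrt(z + 3) = -6*sqrt(3 + z))
(D(x(-1)) - 24*H(2))**2 = (-13*(-5) - (-144)*sqrt(3 + 2))**2 = (65 - (-144)*sqrt(5))**2 = (65 + 144*sqrt(5))**2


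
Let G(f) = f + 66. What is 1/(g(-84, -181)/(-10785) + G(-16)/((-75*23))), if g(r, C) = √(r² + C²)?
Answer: -594505150/10210969 + 1901755*√39817/10210969 ≈ -21.058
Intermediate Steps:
g(r, C) = √(C² + r²)
G(f) = 66 + f
1/(g(-84, -181)/(-10785) + G(-16)/((-75*23))) = 1/(√((-181)² + (-84)²)/(-10785) + (66 - 16)/((-75*23))) = 1/(√(32761 + 7056)*(-1/10785) + 50/(-1725)) = 1/(√39817*(-1/10785) + 50*(-1/1725)) = 1/(-√39817/10785 - 2/69) = 1/(-2/69 - √39817/10785)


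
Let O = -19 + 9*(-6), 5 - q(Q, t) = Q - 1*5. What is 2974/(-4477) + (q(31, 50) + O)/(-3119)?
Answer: -8855068/13963763 ≈ -0.63415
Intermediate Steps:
q(Q, t) = 10 - Q (q(Q, t) = 5 - (Q - 1*5) = 5 - (Q - 5) = 5 - (-5 + Q) = 5 + (5 - Q) = 10 - Q)
O = -73 (O = -19 - 54 = -73)
2974/(-4477) + (q(31, 50) + O)/(-3119) = 2974/(-4477) + ((10 - 1*31) - 73)/(-3119) = 2974*(-1/4477) + ((10 - 31) - 73)*(-1/3119) = -2974/4477 + (-21 - 73)*(-1/3119) = -2974/4477 - 94*(-1/3119) = -2974/4477 + 94/3119 = -8855068/13963763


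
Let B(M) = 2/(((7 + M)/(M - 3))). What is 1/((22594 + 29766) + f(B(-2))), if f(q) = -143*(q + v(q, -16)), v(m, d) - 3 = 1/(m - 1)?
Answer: 3/156794 ≈ 1.9133e-5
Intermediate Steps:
v(m, d) = 3 + 1/(-1 + m) (v(m, d) = 3 + 1/(m - 1) = 3 + 1/(-1 + m))
B(M) = 2*(-3 + M)/(7 + M) (B(M) = 2/(((7 + M)/(-3 + M))) = 2*((-3 + M)/(7 + M)) = 2*(-3 + M)/(7 + M))
f(q) = -143*q - 143*(-2 + 3*q)/(-1 + q) (f(q) = -143*(q + (-2 + 3*q)/(-1 + q)) = -143*q - 143*(-2 + 3*q)/(-1 + q))
1/((22594 + 29766) + f(B(-2))) = 1/((22594 + 29766) + 143*(2 - (2*(-3 - 2)/(7 - 2))² - 4*(-3 - 2)/(7 - 2))/(-1 + 2*(-3 - 2)/(7 - 2))) = 1/(52360 + 143*(2 - (2*(-5)/5)² - 4*(-5)/5)/(-1 + 2*(-5)/5)) = 1/(52360 + 143*(2 - (2*(⅕)*(-5))² - 4*(-5)/5)/(-1 + 2*(⅕)*(-5))) = 1/(52360 + 143*(2 - 1*(-2)² - 2*(-2))/(-1 - 2)) = 1/(52360 + 143*(2 - 1*4 + 4)/(-3)) = 1/(52360 + 143*(-⅓)*(2 - 4 + 4)) = 1/(52360 + 143*(-⅓)*2) = 1/(52360 - 286/3) = 1/(156794/3) = 3/156794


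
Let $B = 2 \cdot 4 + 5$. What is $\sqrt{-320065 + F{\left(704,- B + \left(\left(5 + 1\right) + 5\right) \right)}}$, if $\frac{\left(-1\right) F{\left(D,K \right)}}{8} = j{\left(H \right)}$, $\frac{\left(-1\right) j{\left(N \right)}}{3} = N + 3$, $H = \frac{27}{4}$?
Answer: $i \sqrt{319831} \approx 565.54 i$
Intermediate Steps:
$B = 13$ ($B = 8 + 5 = 13$)
$H = \frac{27}{4}$ ($H = 27 \cdot \frac{1}{4} = \frac{27}{4} \approx 6.75$)
$j{\left(N \right)} = -9 - 3 N$ ($j{\left(N \right)} = - 3 \left(N + 3\right) = - 3 \left(3 + N\right) = -9 - 3 N$)
$F{\left(D,K \right)} = 234$ ($F{\left(D,K \right)} = - 8 \left(-9 - \frac{81}{4}\right) = \left(-8\right) \left(- \frac{117}{4}\right) = 234$)
$\sqrt{-320065 + F{\left(704,- B + \left(\left(5 + 1\right) + 5\right) \right)}} = \sqrt{-320065 + 234} = \sqrt{-319831} = i \sqrt{319831}$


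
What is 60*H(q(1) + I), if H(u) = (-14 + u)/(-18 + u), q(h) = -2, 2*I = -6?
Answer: 1140/23 ≈ 49.565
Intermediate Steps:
I = -3 (I = (1/2)*(-6) = -3)
H(u) = (-14 + u)/(-18 + u)
60*H(q(1) + I) = 60*((-14 + (-2 - 3))/(-18 + (-2 - 3))) = 60*((-14 - 5)/(-18 - 5)) = 60*(-19/(-23)) = 60*(-1/23*(-19)) = 60*(19/23) = 1140/23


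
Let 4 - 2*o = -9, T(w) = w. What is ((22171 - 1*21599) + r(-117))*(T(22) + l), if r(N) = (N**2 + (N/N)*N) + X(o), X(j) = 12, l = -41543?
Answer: -587771276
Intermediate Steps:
o = 13/2 (o = 2 - 1/2*(-9) = 2 + 9/2 = 13/2 ≈ 6.5000)
r(N) = 12 + N + N**2 (r(N) = (N**2 + (N/N)*N) + 12 = (N**2 + 1*N) + 12 = (N**2 + N) + 12 = (N + N**2) + 12 = 12 + N + N**2)
((22171 - 1*21599) + r(-117))*(T(22) + l) = ((22171 - 1*21599) + (12 - 117 + (-117)**2))*(22 - 41543) = ((22171 - 21599) + (12 - 117 + 13689))*(-41521) = (572 + 13584)*(-41521) = 14156*(-41521) = -587771276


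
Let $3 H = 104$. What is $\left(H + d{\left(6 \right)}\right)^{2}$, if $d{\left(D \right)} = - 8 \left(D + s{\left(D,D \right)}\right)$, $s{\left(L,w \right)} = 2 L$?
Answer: $\frac{107584}{9} \approx 11954.0$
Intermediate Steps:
$H = \frac{104}{3}$ ($H = \frac{1}{3} \cdot 104 = \frac{104}{3} \approx 34.667$)
$d{\left(D \right)} = - 24 D$ ($d{\left(D \right)} = - 8 \left(D + 2 D\right) = - 8 \cdot 3 D = - 24 D$)
$\left(H + d{\left(6 \right)}\right)^{2} = \left(\frac{104}{3} - 144\right)^{2} = \left(- \frac{328}{3}\right)^{2} = \frac{107584}{9}$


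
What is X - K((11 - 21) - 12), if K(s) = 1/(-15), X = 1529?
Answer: 22936/15 ≈ 1529.1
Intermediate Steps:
K(s) = -1/15
X - K((11 - 21) - 12) = 1529 - 1*(-1/15) = 1529 + 1/15 = 22936/15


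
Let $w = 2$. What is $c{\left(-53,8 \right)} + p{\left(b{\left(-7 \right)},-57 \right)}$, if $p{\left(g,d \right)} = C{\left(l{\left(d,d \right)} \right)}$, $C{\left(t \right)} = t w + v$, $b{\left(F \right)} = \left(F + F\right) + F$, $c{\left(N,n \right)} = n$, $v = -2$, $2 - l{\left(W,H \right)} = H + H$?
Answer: $238$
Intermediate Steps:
$l{\left(W,H \right)} = 2 - 2 H$ ($l{\left(W,H \right)} = 2 - \left(H + H\right) = 2 - 2 H$)
$b{\left(F \right)} = 3 F$ ($b{\left(F \right)} = 2 F + F = 3 F$)
$C{\left(t \right)} = -2 + 2 t$ ($C{\left(t \right)} = t 2 - 2 = 2 t - 2 = -2 + 2 t$)
$p{\left(g,d \right)} = 2 - 4 d$ ($p{\left(g,d \right)} = -2 + 2 \left(2 - 2 d\right) = -2 - \left(-4 + 4 d\right) = 2 - 4 d$)
$c{\left(-53,8 \right)} + p{\left(b{\left(-7 \right)},-57 \right)} = 8 + \left(2 - -228\right) = 8 + \left(2 + 228\right) = 8 + 230 = 238$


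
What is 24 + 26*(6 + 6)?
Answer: 336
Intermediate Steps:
24 + 26*(6 + 6) = 24 + 26*12 = 24 + 312 = 336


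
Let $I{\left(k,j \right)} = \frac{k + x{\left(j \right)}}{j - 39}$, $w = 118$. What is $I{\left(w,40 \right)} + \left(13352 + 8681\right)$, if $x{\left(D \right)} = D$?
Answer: $22191$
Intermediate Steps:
$I{\left(k,j \right)} = \frac{j + k}{-39 + j}$ ($I{\left(k,j \right)} = \frac{k + j}{j - 39} = \frac{j + k}{-39 + j}$)
$I{\left(w,40 \right)} + \left(13352 + 8681\right) = \frac{40 + 118}{-39 + 40} + \left(13352 + 8681\right) = 1^{-1} \cdot 158 + 22033 = 1 \cdot 158 + 22033 = 158 + 22033 = 22191$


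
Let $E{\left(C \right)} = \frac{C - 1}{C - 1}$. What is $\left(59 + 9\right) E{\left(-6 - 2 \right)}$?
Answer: $68$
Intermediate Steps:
$E{\left(C \right)} = 1$ ($E{\left(C \right)} = \frac{-1 + C}{-1 + C} = 1$)
$\left(59 + 9\right) E{\left(-6 - 2 \right)} = \left(59 + 9\right) 1 = 68 \cdot 1 = 68$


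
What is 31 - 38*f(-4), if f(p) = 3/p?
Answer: 119/2 ≈ 59.500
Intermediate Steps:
31 - 38*f(-4) = 31 - 114/(-4) = 31 - 114*(-1)/4 = 31 - 38*(-¾) = 31 + 57/2 = 119/2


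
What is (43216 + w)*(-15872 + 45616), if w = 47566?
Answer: 2700219808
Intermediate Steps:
(43216 + w)*(-15872 + 45616) = (43216 + 47566)*(-15872 + 45616) = 90782*29744 = 2700219808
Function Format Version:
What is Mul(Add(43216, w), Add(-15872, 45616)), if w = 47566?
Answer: 2700219808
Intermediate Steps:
Mul(Add(43216, w), Add(-15872, 45616)) = Mul(Add(43216, 47566), Add(-15872, 45616)) = Mul(90782, 29744) = 2700219808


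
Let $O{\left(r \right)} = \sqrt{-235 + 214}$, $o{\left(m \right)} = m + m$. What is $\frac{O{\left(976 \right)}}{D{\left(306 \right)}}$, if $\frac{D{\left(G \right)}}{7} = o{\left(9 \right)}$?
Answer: $\frac{i \sqrt{21}}{126} \approx 0.03637 i$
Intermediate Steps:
$o{\left(m \right)} = 2 m$
$D{\left(G \right)} = 126$ ($D{\left(G \right)} = 7 \cdot 2 \cdot 9 = 7 \cdot 18 = 126$)
$O{\left(r \right)} = i \sqrt{21}$ ($O{\left(r \right)} = \sqrt{-21} = i \sqrt{21}$)
$\frac{O{\left(976 \right)}}{D{\left(306 \right)}} = \frac{i \sqrt{21}}{126}$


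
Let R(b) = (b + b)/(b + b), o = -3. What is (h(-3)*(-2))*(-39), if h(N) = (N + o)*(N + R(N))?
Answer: 936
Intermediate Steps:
R(b) = 1 (R(b) = (2*b)/((2*b)) = (2*b)*(1/(2*b)) = 1)
h(N) = (1 + N)*(-3 + N) (h(N) = (N - 3)*(N + 1) = (-3 + N)*(1 + N) = (1 + N)*(-3 + N))
(h(-3)*(-2))*(-39) = ((-3 + (-3)² - 2*(-3))*(-2))*(-39) = ((-3 + 9 + 6)*(-2))*(-39) = (12*(-2))*(-39) = -24*(-39) = 936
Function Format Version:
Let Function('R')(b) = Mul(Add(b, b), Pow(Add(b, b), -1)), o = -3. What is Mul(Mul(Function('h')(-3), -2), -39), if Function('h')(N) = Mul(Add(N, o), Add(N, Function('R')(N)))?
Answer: 936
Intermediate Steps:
Function('R')(b) = 1 (Function('R')(b) = Mul(Mul(2, b), Pow(Mul(2, b), -1)) = Mul(Mul(2, b), Mul(Rational(1, 2), Pow(b, -1))) = 1)
Function('h')(N) = Mul(Add(1, N), Add(-3, N)) (Function('h')(N) = Mul(Add(N, -3), Add(N, 1)) = Mul(Add(-3, N), Add(1, N)) = Mul(Add(1, N), Add(-3, N)))
Mul(Mul(Function('h')(-3), -2), -39) = Mul(Mul(Add(-3, Pow(-3, 2), Mul(-2, -3)), -2), -39) = Mul(Mul(Add(-3, 9, 6), -2), -39) = Mul(Mul(12, -2), -39) = Mul(-24, -39) = 936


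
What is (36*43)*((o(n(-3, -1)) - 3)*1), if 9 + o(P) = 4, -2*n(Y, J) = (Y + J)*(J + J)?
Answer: -12384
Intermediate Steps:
n(Y, J) = -J*(J + Y) (n(Y, J) = -(Y + J)*(J + J)/2 = -(J + Y)*2*J/2 = -J*(J + Y))
o(P) = -5 (o(P) = -9 + 4 = -5)
(36*43)*((o(n(-3, -1)) - 3)*1) = (36*43)*((-5 - 3)*1) = 1548*(-8*1) = 1548*(-8) = -12384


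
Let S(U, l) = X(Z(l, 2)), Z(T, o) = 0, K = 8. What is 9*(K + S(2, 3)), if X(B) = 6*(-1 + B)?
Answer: 18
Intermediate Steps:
X(B) = -6 + 6*B
S(U, l) = -6 (S(U, l) = -6 + 6*0 = -6 + 0 = -6)
9*(K + S(2, 3)) = 9*(8 - 6) = 9*2 = 18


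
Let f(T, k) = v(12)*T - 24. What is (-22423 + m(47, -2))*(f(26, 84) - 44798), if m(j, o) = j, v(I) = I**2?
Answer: 919161328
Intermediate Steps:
f(T, k) = -24 + 144*T (f(T, k) = 12**2*T - 24 = 144*T - 24 = -24 + 144*T)
(-22423 + m(47, -2))*(f(26, 84) - 44798) = (-22423 + 47)*((-24 + 144*26) - 44798) = -22376*((-24 + 3744) - 44798) = -22376*(3720 - 44798) = -22376*(-41078) = 919161328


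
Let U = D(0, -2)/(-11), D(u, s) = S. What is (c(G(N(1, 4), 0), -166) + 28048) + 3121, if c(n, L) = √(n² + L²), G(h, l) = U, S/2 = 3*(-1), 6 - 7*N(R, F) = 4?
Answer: 31169 + 2*√833578/11 ≈ 31335.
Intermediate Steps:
N(R, F) = 2/7 (N(R, F) = 6/7 - ⅐*4 = 6/7 - 4/7 = 2/7)
S = -6 (S = 2*(3*(-1)) = 2*(-3) = -6)
D(u, s) = -6
U = 6/11 (U = -6/(-11) = -6*(-1/11) = 6/11 ≈ 0.54545)
G(h, l) = 6/11
c(n, L) = √(L² + n²)
(c(G(N(1, 4), 0), -166) + 28048) + 3121 = (√((-166)² + (6/11)²) + 28048) + 3121 = (√(27556 + 36/121) + 28048) + 3121 = (√(3334312/121) + 28048) + 3121 = (2*√833578/11 + 28048) + 3121 = (28048 + 2*√833578/11) + 3121 = 31169 + 2*√833578/11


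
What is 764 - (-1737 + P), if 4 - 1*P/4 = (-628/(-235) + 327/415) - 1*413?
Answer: 16517637/19505 ≈ 846.84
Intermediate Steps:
P = 32264368/19505 (P = 16 - 4*((-628/(-235) + 327/415) - 1*413) = 16 - 4*((-628*(-1/235) + 327*(1/415)) - 413) = 16 - 4*((628/235 + 327/415) - 413) = 16 - 4*(67493/19505 - 413) = 16 - 4*(-7988072/19505) = 16 + 31952288/19505 = 32264368/19505 ≈ 1654.2)
764 - (-1737 + P) = 764 - (-1737 + 32264368/19505) = 764 - 1*(-1615817/19505) = 764 + 1615817/19505 = 16517637/19505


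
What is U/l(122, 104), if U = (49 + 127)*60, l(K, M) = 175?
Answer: 2112/35 ≈ 60.343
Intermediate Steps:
U = 10560 (U = 176*60 = 10560)
U/l(122, 104) = 10560/175 = 10560*(1/175) = 2112/35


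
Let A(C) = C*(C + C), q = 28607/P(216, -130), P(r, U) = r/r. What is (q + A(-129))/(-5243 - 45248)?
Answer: -61889/50491 ≈ -1.2257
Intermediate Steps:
P(r, U) = 1
q = 28607 (q = 28607/1 = 28607*1 = 28607)
A(C) = 2*C² (A(C) = C*(2*C) = 2*C²)
(q + A(-129))/(-5243 - 45248) = (28607 + 2*(-129)²)/(-5243 - 45248) = (28607 + 2*16641)/(-50491) = (28607 + 33282)*(-1/50491) = 61889*(-1/50491) = -61889/50491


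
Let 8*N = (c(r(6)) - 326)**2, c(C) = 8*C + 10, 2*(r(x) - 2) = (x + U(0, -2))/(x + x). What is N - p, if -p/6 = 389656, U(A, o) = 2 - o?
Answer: 42280873/18 ≈ 2.3489e+6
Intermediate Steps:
r(x) = 2 + (4 + x)/(4*x) (r(x) = 2 + ((x + (2 - 1*(-2)))/(x + x))/2 = 2 + ((x + (2 + 2))/((2*x)))/2 = 2 + ((x + 4)*(1/(2*x)))/2 = 2 + ((4 + x)*(1/(2*x)))/2 = 2 + ((4 + x)/(2*x))/2 = 2 + (4 + x)/(4*x))
p = -2337936 (p = -6*389656 = -2337936)
c(C) = 10 + 8*C
N = 198025/18 (N = ((10 + 8*(9/4 + 1/6)) - 326)**2/8 = ((10 + 8*(29/12)) - 326)**2/8 = ((10 + 58/3) - 326)**2/8 = (88/3 - 326)**2/8 = (-890/3)**2/8 = (1/8)*(792100/9) = 198025/18 ≈ 11001.)
N - p = 198025/18 - 1*(-2337936) = 198025/18 + 2337936 = 42280873/18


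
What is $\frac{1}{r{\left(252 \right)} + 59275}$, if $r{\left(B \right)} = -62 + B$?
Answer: $\frac{1}{59465} \approx 1.6817 \cdot 10^{-5}$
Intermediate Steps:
$\frac{1}{r{\left(252 \right)} + 59275} = \frac{1}{\left(-62 + 252\right) + 59275} = \frac{1}{190 + 59275} = \frac{1}{59465}$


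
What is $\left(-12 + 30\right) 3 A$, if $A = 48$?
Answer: $2592$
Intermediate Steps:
$\left(-12 + 30\right) 3 A = \left(-12 + 30\right) 3 \cdot 48 = 18 \cdot 3 \cdot 48 = 54 \cdot 48 = 2592$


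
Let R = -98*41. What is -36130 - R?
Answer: -32112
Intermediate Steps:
R = -4018
-36130 - R = -36130 - 1*(-4018) = -36130 + 4018 = -32112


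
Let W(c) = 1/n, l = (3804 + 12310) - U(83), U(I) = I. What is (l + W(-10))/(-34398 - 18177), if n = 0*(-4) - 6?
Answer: -19237/63090 ≈ -0.30491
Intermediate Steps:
n = -6 (n = 0 - 6 = -6)
l = 16031 (l = (3804 + 12310) - 1*83 = 16114 - 83 = 16031)
W(c) = -1/6 (W(c) = 1/(-6) = -1/6)
(l + W(-10))/(-34398 - 18177) = (16031 - 1/6)/(-34398 - 18177) = (96185/6)/(-52575) = (96185/6)*(-1/52575) = -19237/63090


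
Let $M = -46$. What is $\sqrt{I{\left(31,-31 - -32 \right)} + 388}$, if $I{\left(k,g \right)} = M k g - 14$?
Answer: $2 i \sqrt{263} \approx 32.435 i$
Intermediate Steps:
$I{\left(k,g \right)} = -14 - 46 g k$ ($I{\left(k,g \right)} = - 46 k g - 14 = - 46 g k - 14 = -14 - 46 g k$)
$\sqrt{I{\left(31,-31 - -32 \right)} + 388} = \sqrt{\left(-14 - 46 \left(-31 - -32\right) 31\right) + 388} = \sqrt{\left(-14 - 46 \left(-31 + 32\right) 31\right) + 388} = \sqrt{\left(-14 - 46 \cdot 31\right) + 388} = \sqrt{\left(-14 - 1426\right) + 388} = \sqrt{-1440 + 388} = \sqrt{-1052} = 2 i \sqrt{263}$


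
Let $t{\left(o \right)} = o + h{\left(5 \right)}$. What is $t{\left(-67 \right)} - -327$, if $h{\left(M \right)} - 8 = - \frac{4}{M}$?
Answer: $\frac{1336}{5} \approx 267.2$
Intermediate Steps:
$h{\left(M \right)} = 8 - \frac{4}{M}$
$t{\left(o \right)} = \frac{36}{5} + o$ ($t{\left(o \right)} = o + \left(8 - \frac{4}{5}\right) = o + \frac{36}{5} = \frac{36}{5} + o$)
$t{\left(-67 \right)} - -327 = \left(\frac{36}{5} - 67\right) - -327 = - \frac{299}{5} + 327 = \frac{1336}{5}$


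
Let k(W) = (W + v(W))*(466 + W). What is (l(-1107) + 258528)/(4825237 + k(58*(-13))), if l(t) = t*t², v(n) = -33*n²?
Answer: -1356313515/5408218453 ≈ -0.25079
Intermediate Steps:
l(t) = t³
k(W) = (466 + W)*(W - 33*W²) (k(W) = (W - 33*W²)*(466 + W) = (466 + W)*(W - 33*W²))
(l(-1107) + 258528)/(4825237 + k(58*(-13))) = ((-1107)³ + 258528)/(4825237 + (58*(-13))*(466 - 891866*(-13) - 33*(58*(-13))²)) = (-1356572043 + 258528)/(4825237 - 754*(466 - 15377*(-754) - 33*(-754)²)) = -1356313515/(4825237 - 754*(466 + 11594258 - 33*568516)) = -1356313515/(4825237 - 754*(466 + 11594258 - 18761028)) = -1356313515/(4825237 - 754*(-7166304)) = -1356313515/(4825237 + 5403393216) = -1356313515/5408218453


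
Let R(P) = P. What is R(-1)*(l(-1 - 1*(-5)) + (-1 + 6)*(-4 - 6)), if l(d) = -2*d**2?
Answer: 82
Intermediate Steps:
R(-1)*(l(-1 - 1*(-5)) + (-1 + 6)*(-4 - 6)) = -(-2*(-1 - 1*(-5))**2 + (-1 + 6)*(-4 - 6)) = -(-2*(-1 + 5)**2 + 5*(-10)) = -(-2*4**2 - 50) = -(-2*16 - 50) = -(-32 - 50) = -1*(-82) = 82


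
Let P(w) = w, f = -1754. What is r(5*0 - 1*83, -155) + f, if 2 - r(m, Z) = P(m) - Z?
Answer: -1824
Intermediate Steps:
r(m, Z) = 2 + Z - m (r(m, Z) = 2 - (m - Z) = 2 + (Z - m) = 2 + Z - m)
r(5*0 - 1*83, -155) + f = (2 - 155 - (5*0 - 1*83)) - 1754 = (2 - 155 - (0 - 83)) - 1754 = (2 - 155 - 1*(-83)) - 1754 = (2 - 155 + 83) - 1754 = -70 - 1754 = -1824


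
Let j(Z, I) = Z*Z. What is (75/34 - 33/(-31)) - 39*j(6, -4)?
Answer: -1476369/1054 ≈ -1400.7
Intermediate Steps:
j(Z, I) = Z**2
(75/34 - 33/(-31)) - 39*j(6, -4) = (75/34 - 33/(-31)) - 39*6**2 = (75*(1/34) - 33*(-1/31)) - 39*36 = (75/34 + 33/31) - 1404 = 3447/1054 - 1404 = -1476369/1054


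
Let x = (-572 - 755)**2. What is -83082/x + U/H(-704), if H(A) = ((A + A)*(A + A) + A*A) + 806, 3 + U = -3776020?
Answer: -6855259212019/4365142245094 ≈ -1.5705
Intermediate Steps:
U = -3776023 (U = -3 - 3776020 = -3776023)
H(A) = 806 + 5*A**2 (H(A) = ((2*A)*(2*A) + A**2) + 806 = (4*A**2 + A**2) + 806 = 5*A**2 + 806 = 806 + 5*A**2)
x = 1760929 (x = (-1327)**2 = 1760929)
-83082/x + U/H(-704) = -83082/1760929 - 3776023/(806 + 5*(-704)**2) = -83082*1/1760929 - 3776023/(806 + 5*495616) = -83082/1760929 - 3776023/(806 + 2478080) = -83082/1760929 - 3776023/2478886 = -6855259212019/4365142245094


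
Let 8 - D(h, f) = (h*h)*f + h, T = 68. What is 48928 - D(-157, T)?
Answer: 1724895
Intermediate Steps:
D(h, f) = 8 - h - f*h**2 (D(h, f) = 8 - ((h*h)*f + h) = 8 - (h**2*f + h) = 8 - (f*h**2 + h) = 8 - (h + f*h**2) = 8 + (-h - f*h**2) = 8 - h - f*h**2)
48928 - D(-157, T) = 48928 - (8 - 1*(-157) - 1*68*(-157)**2) = 48928 - (8 + 157 - 1*68*24649) = 48928 - (8 + 157 - 1676132) = 48928 - 1*(-1675967) = 48928 + 1675967 = 1724895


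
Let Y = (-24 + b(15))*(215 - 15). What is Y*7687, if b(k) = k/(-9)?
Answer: -118379800/3 ≈ -3.9460e+7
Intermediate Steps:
b(k) = -k/9 (b(k) = k*(-1/9) = -k/9)
Y = -15400/3 (Y = (-24 - 1/9*15)*(215 - 15) = (-24 - 5/3)*200 = -77/3*200 = -15400/3 ≈ -5133.3)
Y*7687 = -15400/3*7687 = -118379800/3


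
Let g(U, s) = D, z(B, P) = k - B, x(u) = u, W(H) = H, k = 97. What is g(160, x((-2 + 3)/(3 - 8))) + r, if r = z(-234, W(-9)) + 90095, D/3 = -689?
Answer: 88359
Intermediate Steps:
D = -2067 (D = 3*(-689) = -2067)
z(B, P) = 97 - B
r = 90426 (r = (97 - 1*(-234)) + 90095 = (97 + 234) + 90095 = 331 + 90095 = 90426)
g(U, s) = -2067
g(160, x((-2 + 3)/(3 - 8))) + r = -2067 + 90426 = 88359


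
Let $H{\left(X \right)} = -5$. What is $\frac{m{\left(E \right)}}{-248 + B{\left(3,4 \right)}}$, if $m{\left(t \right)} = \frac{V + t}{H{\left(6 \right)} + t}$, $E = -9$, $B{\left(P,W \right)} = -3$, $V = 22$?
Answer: $\frac{13}{3514} \approx 0.0036995$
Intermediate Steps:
$m{\left(t \right)} = \frac{22 + t}{-5 + t}$
$\frac{m{\left(E \right)}}{-248 + B{\left(3,4 \right)}} = \frac{\frac{1}{-5 - 9} \left(22 - 9\right)}{-248 - 3} = \frac{\frac{1}{-14} \cdot 13}{-251} = - \frac{\left(- \frac{1}{14}\right) 13}{251} = \left(- \frac{1}{251}\right) \left(- \frac{13}{14}\right) = \frac{13}{3514}$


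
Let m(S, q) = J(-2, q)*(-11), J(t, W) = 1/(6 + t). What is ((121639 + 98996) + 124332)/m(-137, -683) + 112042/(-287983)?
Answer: -397379758706/3167813 ≈ -1.2544e+5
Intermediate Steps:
m(S, q) = -11/4 (m(S, q) = -11/(6 - 2) = -11/4)
((121639 + 98996) + 124332)/m(-137, -683) + 112042/(-287983) = ((121639 + 98996) + 124332)/(-11/4) + 112042/(-287983) = (220635 + 124332)*(-4/11) + 112042*(-1/287983) = 344967*(-4/11) - 112042/287983 = -1379868/11 - 112042/287983 = -397379758706/3167813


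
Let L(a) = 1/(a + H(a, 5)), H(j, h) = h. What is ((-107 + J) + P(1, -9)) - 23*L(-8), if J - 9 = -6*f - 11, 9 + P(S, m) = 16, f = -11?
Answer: -85/3 ≈ -28.333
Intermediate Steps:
P(S, m) = 7 (P(S, m) = -9 + 16 = 7)
J = 64 (J = 9 + (-6*(-11) - 11) = 9 + (66 - 11) = 9 + 55 = 64)
L(a) = 1/(5 + a) (L(a) = 1/(a + 5) = 1/(5 + a))
((-107 + J) + P(1, -9)) - 23*L(-8) = ((-107 + 64) + 7) - 23/(5 - 8) = (-43 + 7) - 23/(-3) = -36 - 23*(-⅓) = -36 + 23/3 = -85/3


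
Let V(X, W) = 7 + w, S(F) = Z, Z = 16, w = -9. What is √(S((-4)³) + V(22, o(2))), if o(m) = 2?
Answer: √14 ≈ 3.7417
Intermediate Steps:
S(F) = 16
V(X, W) = -2 (V(X, W) = 7 - 9 = -2)
√(S((-4)³) + V(22, o(2))) = √(16 - 2) = √14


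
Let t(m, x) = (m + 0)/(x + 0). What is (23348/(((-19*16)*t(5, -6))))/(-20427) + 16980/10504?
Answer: 1369117747/849320615 ≈ 1.6120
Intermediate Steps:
t(m, x) = m/x
(23348/(((-19*16)*t(5, -6))))/(-20427) + 16980/10504 = (23348/(((-19*16)*(5/(-6)))))/(-20427) + 16980/10504 = (23348/((-1520*(-1)/6)))*(-1/20427) + 16980*(1/10504) = (23348/((-304*(-⅚))))*(-1/20427) + 4245/2626 = (23348/(760/3))*(-1/20427) + 4245/2626 = (23348*(3/760))*(-1/20427) + 4245/2626 = (17511/190)*(-1/20427) + 4245/2626 = -5837/1293710 + 4245/2626 = 1369117747/849320615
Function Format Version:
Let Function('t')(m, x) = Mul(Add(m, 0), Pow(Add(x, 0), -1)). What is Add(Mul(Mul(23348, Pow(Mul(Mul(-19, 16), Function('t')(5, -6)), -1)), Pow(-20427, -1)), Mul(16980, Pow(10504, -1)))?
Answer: Rational(1369117747, 849320615) ≈ 1.6120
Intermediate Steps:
Function('t')(m, x) = Mul(m, Pow(x, -1))
Add(Mul(Mul(23348, Pow(Mul(Mul(-19, 16), Function('t')(5, -6)), -1)), Pow(-20427, -1)), Mul(16980, Pow(10504, -1))) = Add(Mul(Mul(23348, Pow(Mul(Mul(-19, 16), Mul(5, Pow(-6, -1))), -1)), Pow(-20427, -1)), Mul(16980, Pow(10504, -1))) = Add(Mul(Mul(23348, Pow(Mul(-304, Mul(5, Rational(-1, 6))), -1)), Rational(-1, 20427)), Mul(16980, Rational(1, 10504))) = Add(Mul(Mul(23348, Pow(Mul(-304, Rational(-5, 6)), -1)), Rational(-1, 20427)), Rational(4245, 2626)) = Add(Mul(Mul(23348, Pow(Rational(760, 3), -1)), Rational(-1, 20427)), Rational(4245, 2626)) = Add(Mul(Mul(23348, Rational(3, 760)), Rational(-1, 20427)), Rational(4245, 2626)) = Add(Mul(Rational(17511, 190), Rational(-1, 20427)), Rational(4245, 2626)) = Add(Rational(-5837, 1293710), Rational(4245, 2626)) = Rational(1369117747, 849320615)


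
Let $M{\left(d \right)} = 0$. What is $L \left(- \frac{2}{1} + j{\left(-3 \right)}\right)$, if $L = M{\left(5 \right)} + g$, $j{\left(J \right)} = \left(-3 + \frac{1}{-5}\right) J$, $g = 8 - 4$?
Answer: $\frac{152}{5} \approx 30.4$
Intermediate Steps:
$g = 4$
$j{\left(J \right)} = - \frac{16 J}{5}$ ($j{\left(J \right)} = \left(-3 - \frac{1}{5}\right) J = - \frac{16 J}{5}$)
$L = 4$ ($L = 0 + 4 = 4$)
$L \left(- \frac{2}{1} + j{\left(-3 \right)}\right) = 4 \left(- \frac{2}{1} - - \frac{48}{5}\right) = 4 \left(\left(-2\right) 1 + \frac{48}{5}\right) = 4 \left(-2 + \frac{48}{5}\right) = 4 \cdot \frac{38}{5} = \frac{152}{5}$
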